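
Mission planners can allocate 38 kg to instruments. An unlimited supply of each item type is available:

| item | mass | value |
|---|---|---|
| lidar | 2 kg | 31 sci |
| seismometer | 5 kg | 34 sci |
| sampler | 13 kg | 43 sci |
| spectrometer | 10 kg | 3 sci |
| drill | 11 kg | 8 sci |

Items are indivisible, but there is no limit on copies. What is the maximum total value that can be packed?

Best value-per-unit is lidar at 31/2, and filling with it alone uses mass 19×2=38. No mix of the others beats 19×31 = 589.

589 sci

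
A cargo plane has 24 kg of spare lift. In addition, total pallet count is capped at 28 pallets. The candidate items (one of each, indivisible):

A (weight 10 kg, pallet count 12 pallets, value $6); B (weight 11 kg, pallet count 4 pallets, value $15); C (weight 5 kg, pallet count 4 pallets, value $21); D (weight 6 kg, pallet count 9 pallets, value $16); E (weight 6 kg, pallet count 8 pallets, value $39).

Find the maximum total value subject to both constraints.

$76

Feasible sets respecting both limits:
- C+D+E: weight 17, pallet count 21, value 76
- B+C+E: weight 22, pallet count 16, value 75
- B+D+E: weight 23, pallet count 21, value 70
Best: $76.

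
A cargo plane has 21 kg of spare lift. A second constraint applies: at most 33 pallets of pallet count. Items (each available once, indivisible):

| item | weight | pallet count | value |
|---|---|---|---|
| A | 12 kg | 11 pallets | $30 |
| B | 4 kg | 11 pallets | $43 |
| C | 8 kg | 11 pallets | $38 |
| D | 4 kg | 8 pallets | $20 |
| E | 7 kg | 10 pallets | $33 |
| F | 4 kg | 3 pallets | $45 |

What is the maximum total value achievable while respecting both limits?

$146

Feasible sets respecting both limits:
- B+C+D+F: weight 20, pallet count 33, value 146
- B+D+E+F: weight 19, pallet count 32, value 141
- B+C+F: weight 16, pallet count 25, value 126
Best: $146.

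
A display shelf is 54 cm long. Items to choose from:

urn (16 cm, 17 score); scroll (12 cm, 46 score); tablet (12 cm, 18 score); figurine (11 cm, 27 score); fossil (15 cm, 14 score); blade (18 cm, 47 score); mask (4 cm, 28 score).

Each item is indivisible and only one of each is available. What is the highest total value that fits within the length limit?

148 score

Check high-value combinations within 54 cm:
- scroll+figurine+blade+mask: length 12+11+18+4=45, value 46+27+47+28=148
- scroll+tablet+blade+mask: length 12+12+18+4=46, value 46+18+47+28=139
- urn+scroll+blade+mask: length 16+12+18+4=50, value 17+46+47+28=138
- scroll+tablet+figurine+blade: length 12+12+11+18=53, value 46+18+27+47=138
Best: 148 score.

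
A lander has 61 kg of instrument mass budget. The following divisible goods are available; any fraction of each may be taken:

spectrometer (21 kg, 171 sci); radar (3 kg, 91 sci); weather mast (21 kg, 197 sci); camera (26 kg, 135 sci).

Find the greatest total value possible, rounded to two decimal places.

Take in order of value per unit:
- radar (91/3 per unit): all 3 → value 91, running total 91.00
- weather mast (197/21 per unit): all 21 → value 197, running total 288.00
- spectrometer (171/21 per unit): all 21 → value 171, running total 459.00
- camera (135/26 per unit): 16 of 26 → value 16×135/26 = 83.0769, running total 542.08
Total 542.08.

542.08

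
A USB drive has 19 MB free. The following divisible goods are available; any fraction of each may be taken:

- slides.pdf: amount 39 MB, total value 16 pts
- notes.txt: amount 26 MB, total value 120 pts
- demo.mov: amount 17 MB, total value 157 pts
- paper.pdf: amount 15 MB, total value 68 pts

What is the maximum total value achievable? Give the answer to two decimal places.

Take in order of value per unit:
- demo.mov (157/17 per unit): all 17 → value 157, running total 157.00
- notes.txt (120/26 per unit): 2 of 26 → value 2×120/26 = 9.2308, running total 166.23
Total 166.23.

166.23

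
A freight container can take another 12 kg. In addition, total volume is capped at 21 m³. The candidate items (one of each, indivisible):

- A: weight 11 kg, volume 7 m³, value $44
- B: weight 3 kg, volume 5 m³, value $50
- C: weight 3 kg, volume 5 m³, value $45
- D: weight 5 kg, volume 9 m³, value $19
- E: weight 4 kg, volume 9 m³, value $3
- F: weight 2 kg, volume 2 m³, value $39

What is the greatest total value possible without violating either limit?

Feasible sets respecting both limits:
- B+C+E+F: weight 12, volume 21, value 137
- B+C+F: weight 8, volume 12, value 134
- B+C+D: weight 11, volume 19, value 114
- B+D+F: weight 10, volume 16, value 108
Best: $137.

$137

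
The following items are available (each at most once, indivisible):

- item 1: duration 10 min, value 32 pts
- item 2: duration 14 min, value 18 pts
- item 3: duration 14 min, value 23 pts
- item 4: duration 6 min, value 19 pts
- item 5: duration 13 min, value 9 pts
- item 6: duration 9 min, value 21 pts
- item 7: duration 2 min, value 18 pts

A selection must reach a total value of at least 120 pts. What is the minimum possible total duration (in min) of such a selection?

Subsets with value ≥ 120, sorted by total duration:
- item 1+item 3+item 4+item 5+item 6+item 7: duration 54, value 122
- item 1+item 2+item 3+item 4+item 6+item 7: duration 55, value 131
- item 1+item 2+item 3+item 5+item 6+item 7: duration 62, value 121
- item 1+item 2+item 3+item 4+item 5+item 6: duration 66, value 122
Minimum duration: 54 min.

54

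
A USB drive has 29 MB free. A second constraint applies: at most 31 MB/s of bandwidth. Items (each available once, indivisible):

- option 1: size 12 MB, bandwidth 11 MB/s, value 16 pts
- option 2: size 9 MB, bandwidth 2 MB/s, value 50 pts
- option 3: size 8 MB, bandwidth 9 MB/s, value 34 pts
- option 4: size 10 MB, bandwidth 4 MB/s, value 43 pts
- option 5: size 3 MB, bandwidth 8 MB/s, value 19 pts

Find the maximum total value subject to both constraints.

Feasible sets respecting both limits:
- option 2+option 3+option 4: size 27, bandwidth 15, value 127
- option 2+option 4+option 5: size 22, bandwidth 14, value 112
- option 2+option 3+option 5: size 20, bandwidth 19, value 103
Best: 127 pts.

127 pts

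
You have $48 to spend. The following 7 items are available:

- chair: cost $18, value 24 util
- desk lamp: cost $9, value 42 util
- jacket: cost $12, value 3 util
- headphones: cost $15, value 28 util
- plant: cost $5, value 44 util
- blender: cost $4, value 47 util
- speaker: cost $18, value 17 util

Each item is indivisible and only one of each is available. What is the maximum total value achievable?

164 util

This is a 0/1 knapsack; check combinations near the capacity.
- desk lamp+jacket+headphones+plant+blender: cost 9+12+15+5+4=45, value 42+3+28+44+47=164
- desk lamp+headphones+plant+blender: cost 9+15+5+4=33, value 42+28+44+47=161
- chair+desk lamp+jacket+plant+blender: cost 18+9+12+5+4=48, value 24+42+3+44+47=160
- chair+desk lamp+plant+blender: cost 18+9+5+4=36, value 24+42+44+47=157
- desk lamp+jacket+plant+blender+speaker: cost 9+12+5+4+18=48, value 42+3+44+47+17=153
Best: 164 util.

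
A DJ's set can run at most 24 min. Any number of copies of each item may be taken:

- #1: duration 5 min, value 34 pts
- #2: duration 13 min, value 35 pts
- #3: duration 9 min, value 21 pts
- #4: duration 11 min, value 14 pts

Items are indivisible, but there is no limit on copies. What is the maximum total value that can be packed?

136 pts

Best value-per-unit is #1 at 34/5, and filling with it alone uses duration 4×5=20. No mix of the others beats 4×34 = 136.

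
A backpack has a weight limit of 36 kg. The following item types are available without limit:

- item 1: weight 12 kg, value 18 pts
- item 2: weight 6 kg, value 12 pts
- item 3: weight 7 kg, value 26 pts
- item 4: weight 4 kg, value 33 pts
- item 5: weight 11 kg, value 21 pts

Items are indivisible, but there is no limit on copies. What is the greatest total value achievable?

297 pts

Best value-per-unit is item 4 at 33/4, and filling with it alone uses weight 9×4=36. No mix of the others beats 9×33 = 297.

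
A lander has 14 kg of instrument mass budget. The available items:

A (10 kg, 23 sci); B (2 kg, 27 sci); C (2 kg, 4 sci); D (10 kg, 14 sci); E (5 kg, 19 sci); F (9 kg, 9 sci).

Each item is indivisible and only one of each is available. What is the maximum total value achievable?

54 sci

This is a 0/1 knapsack; check combinations near the capacity.
- A+B+C: mass 10+2+2=14, value 23+27+4=54
- B+C+E: mass 2+2+5=9, value 27+4+19=50
- A+B: mass 10+2=12, value 23+27=50
- B+E: mass 2+5=7, value 27+19=46
- B+C+D: mass 2+2+10=14, value 27+4+14=45
Best: 54 sci.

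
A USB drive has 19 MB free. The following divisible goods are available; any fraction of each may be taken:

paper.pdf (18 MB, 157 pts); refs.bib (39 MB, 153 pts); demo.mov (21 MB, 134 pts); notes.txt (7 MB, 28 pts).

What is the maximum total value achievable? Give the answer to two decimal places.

Take in order of value per unit:
- paper.pdf (157/18 per unit): all 18 → value 157, running total 157.00
- demo.mov (134/21 per unit): 1 of 21 → value 1×134/21 = 6.3810, running total 163.38
Total 163.38.

163.38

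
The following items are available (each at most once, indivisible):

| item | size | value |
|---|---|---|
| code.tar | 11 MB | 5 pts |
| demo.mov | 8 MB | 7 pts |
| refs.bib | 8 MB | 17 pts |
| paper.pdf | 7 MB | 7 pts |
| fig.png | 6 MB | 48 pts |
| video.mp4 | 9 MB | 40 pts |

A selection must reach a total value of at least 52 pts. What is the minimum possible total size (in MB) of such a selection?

Subsets with value ≥ 52, sorted by total size:
- paper.pdf+fig.png: size 13, value 55
- refs.bib+fig.png: size 14, value 65
Minimum size: 13 MB.

13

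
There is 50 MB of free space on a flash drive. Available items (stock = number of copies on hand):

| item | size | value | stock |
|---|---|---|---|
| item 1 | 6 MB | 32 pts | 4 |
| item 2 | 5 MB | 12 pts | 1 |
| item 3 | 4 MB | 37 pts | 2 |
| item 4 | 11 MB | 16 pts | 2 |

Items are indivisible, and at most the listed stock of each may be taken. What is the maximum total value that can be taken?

230 pts

Top feasible selections:
- 4×item 1 + 1×item 2 + 2×item 3 + 1×item 4: size 48, value 230
- 4×item 1 + 2×item 3 + 1×item 4: size 43, value 218
- 4×item 1 + 1×item 2 + 2×item 3: size 37, value 214
- 4×item 1 + 2×item 3: size 32, value 202
Best: 230 pts.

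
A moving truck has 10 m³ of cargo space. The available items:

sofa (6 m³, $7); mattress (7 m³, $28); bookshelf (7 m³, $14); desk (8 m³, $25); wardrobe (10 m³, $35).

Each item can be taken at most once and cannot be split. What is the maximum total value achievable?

$35

This is a 0/1 knapsack; check combinations near the capacity.
- wardrobe: volume 10, value 35
- mattress: volume 7, value 28
- desk: volume 8, value 25
Best: $35.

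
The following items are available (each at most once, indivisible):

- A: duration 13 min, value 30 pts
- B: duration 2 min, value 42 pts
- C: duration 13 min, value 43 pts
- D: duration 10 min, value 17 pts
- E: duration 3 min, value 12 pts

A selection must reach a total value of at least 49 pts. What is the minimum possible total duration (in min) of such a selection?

5

Subsets with value ≥ 49, sorted by total duration:
- B+E: duration 5, value 54
- B+D: duration 12, value 59
Minimum duration: 5 min.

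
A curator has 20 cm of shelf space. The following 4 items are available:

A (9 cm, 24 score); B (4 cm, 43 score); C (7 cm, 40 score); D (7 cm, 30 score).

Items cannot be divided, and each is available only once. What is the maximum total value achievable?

113 score

Check high-value combinations within 20 cm:
- B+C+D: length 4+7+7=18, value 43+40+30=113
- A+B+C: length 9+4+7=20, value 24+43+40=107
- A+B+D: length 9+4+7=20, value 24+43+30=97
- B+C: length 4+7=11, value 43+40=83
- B+D: length 4+7=11, value 43+30=73
Best: 113 score.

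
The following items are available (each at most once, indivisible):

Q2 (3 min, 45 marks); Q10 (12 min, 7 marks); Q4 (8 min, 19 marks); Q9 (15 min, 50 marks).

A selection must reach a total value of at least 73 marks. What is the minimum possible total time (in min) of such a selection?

Subsets with value ≥ 73, sorted by total time:
- Q2+Q9: time 18, value 95
- Q2+Q4+Q9: time 26, value 114
Minimum time: 18 min.

18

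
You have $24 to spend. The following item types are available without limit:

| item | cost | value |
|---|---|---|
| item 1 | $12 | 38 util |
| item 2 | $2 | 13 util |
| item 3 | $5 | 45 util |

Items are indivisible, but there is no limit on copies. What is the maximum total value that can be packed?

206 util

Best value-per-unit is item 3 at 45/5; filling with it alone gives 4×45 = 180.
Optimal mix: 2×item 2 + 4×item 3 → cost 24, value 206.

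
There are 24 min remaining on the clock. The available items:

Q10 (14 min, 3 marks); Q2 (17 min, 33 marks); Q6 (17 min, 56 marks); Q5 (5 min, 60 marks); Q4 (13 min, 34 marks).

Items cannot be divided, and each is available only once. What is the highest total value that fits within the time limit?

116 marks

Check high-value combinations within 24 min:
- Q6+Q5: time 17+5=22, value 56+60=116
- Q5+Q4: time 5+13=18, value 60+34=94
- Q2+Q5: time 17+5=22, value 33+60=93
- Q10+Q5: time 14+5=19, value 3+60=63
Best: 116 marks.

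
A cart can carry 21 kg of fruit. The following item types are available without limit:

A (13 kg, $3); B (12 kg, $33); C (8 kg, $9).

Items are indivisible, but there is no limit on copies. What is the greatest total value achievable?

Best value-per-unit is B at 33/12; filling with it alone gives 1×33 = 33.
Optimal mix: 1×B + 1×C → weight 20, value 42.

$42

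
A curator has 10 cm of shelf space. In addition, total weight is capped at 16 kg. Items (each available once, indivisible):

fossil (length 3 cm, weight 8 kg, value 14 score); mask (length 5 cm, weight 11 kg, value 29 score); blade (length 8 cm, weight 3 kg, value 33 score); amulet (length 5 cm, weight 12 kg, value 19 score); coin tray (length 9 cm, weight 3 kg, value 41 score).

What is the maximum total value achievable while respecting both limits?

41 score

Feasible sets respecting both limits:
- coin tray: length 9, weight 3, value 41
- blade: length 8, weight 3, value 33
- mask: length 5, weight 11, value 29
Best: 41 score.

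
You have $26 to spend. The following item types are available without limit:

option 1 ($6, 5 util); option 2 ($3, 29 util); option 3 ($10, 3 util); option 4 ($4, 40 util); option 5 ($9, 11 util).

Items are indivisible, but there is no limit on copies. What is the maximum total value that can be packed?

258 util

Best value-per-unit is option 4 at 40/4; filling with it alone gives 6×40 = 240.
Optimal mix: 2×option 2 + 5×option 4 → cost 26, value 258.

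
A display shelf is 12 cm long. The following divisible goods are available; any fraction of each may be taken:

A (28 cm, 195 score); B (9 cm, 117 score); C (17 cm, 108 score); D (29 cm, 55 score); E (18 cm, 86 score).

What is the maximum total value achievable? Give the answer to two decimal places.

Take in order of value per unit:
- B (117/9 per unit): all 9 → value 117, running total 117.00
- A (195/28 per unit): 3 of 28 → value 3×195/28 = 20.8929, running total 137.89
Total 137.89.

137.89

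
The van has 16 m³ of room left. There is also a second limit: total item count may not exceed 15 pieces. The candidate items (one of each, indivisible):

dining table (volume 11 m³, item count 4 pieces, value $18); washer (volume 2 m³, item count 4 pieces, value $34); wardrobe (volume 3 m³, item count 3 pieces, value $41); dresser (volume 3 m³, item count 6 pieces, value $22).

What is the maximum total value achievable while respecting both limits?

$97

Feasible sets respecting both limits:
- washer+wardrobe+dresser: volume 8, item count 13, value 97
- dining table+washer+wardrobe: volume 16, item count 11, value 93
- washer+wardrobe: volume 5, item count 7, value 75
- dining table+washer+dresser: volume 16, item count 14, value 74
Best: $97.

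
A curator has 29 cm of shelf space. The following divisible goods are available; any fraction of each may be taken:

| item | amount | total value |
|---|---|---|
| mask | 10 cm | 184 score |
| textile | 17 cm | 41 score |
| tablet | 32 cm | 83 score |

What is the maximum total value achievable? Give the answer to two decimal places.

Take in order of value per unit:
- mask (184/10 per unit): all 10 → value 184, running total 184.00
- tablet (83/32 per unit): 19 of 32 → value 19×83/32 = 49.2813, running total 233.28
Total 233.28.

233.28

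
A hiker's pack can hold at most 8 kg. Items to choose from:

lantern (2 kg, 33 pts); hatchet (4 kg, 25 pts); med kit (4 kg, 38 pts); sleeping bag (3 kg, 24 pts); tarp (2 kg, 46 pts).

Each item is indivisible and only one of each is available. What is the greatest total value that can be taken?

Check high-value combinations within 8 kg:
- lantern+med kit+tarp: weight 2+4+2=8, value 33+38+46=117
- lantern+hatchet+tarp: weight 2+4+2=8, value 33+25+46=104
- lantern+sleeping bag+tarp: weight 2+3+2=7, value 33+24+46=103
- med kit+tarp: weight 4+2=6, value 38+46=84
Best: 117 pts.

117 pts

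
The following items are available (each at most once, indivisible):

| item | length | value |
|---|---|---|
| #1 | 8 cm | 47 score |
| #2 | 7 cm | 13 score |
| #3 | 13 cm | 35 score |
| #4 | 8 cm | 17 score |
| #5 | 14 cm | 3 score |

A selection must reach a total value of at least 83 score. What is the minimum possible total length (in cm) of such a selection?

28

Subsets with value ≥ 83, sorted by total length:
- #1+#2+#3: length 28, value 95
- #1+#3+#4: length 29, value 99
- #1+#3+#5: length 35, value 85
Minimum length: 28 cm.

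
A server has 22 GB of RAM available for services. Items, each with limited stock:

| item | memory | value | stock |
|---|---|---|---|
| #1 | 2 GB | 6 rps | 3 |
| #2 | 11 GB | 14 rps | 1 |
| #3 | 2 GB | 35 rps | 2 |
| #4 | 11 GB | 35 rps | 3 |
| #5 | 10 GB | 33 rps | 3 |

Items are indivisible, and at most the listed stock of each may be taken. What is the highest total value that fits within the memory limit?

Best selections within memory 22 and stock limits:
- 3×#1 + 2×#3 + 1×#4: memory 21, value 123
- 3×#1 + 2×#3 + 1×#5: memory 20, value 121
Best: 123 rps.

123 rps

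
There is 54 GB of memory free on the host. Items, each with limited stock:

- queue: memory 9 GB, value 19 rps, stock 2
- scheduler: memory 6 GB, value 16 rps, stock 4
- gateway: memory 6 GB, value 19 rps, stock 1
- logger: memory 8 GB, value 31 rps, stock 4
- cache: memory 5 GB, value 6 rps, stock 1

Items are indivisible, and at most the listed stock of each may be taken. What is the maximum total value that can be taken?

Best selections within memory 54 and stock limits:
- 1×queue + 1×scheduler + 1×gateway + 4×logger: memory 53, value 178
- 4×scheduler + 1×gateway + 3×logger: memory 54, value 176
Best: 178 rps.

178 rps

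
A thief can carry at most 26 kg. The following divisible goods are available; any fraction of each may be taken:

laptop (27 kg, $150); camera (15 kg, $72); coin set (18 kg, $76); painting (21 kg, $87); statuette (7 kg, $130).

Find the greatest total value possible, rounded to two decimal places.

235.56

Take in order of value per unit:
- statuette (130/7 per unit): all 7 → value 130, running total 130.00
- laptop (150/27 per unit): 19 of 27 → value 19×150/27 = 105.5556, running total 235.56
Total 235.56.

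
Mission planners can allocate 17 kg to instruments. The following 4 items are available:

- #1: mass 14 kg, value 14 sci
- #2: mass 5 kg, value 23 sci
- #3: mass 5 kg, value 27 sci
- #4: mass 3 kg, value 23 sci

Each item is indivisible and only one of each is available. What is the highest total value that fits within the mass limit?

73 sci

Check high-value combinations within 17 kg:
- #2+#3+#4: mass 5+5+3=13, value 23+27+23=73
- #3+#4: mass 5+3=8, value 27+23=50
- #2+#3: mass 5+5=10, value 23+27=50
- #2+#4: mass 5+3=8, value 23+23=46
Best: 73 sci.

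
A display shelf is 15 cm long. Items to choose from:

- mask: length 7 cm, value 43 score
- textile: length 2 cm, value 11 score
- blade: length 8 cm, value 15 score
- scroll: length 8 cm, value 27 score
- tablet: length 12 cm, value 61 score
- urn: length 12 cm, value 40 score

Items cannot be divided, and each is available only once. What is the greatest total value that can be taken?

Check high-value combinations within 15 cm:
- textile+tablet: length 2+12=14, value 11+61=72
- mask+scroll: length 7+8=15, value 43+27=70
- tablet: length 12, value 61
Best: 72 score.

72 score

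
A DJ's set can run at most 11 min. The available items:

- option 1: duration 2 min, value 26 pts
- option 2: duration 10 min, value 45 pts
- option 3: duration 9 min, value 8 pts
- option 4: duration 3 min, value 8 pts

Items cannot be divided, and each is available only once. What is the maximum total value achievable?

45 pts

Check high-value combinations within 11 min:
- option 2: duration 10, value 45
- option 1+option 4: duration 2+3=5, value 26+8=34
- option 1+option 3: duration 2+9=11, value 26+8=34
- option 1: duration 2, value 26
- option 4: duration 3, value 8
Best: 45 pts.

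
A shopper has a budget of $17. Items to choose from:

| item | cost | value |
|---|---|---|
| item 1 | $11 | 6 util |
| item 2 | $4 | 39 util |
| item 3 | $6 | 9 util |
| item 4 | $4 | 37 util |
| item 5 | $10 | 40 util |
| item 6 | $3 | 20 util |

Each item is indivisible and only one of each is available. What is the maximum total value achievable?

105 util

Check high-value combinations within $17:
- item 2+item 3+item 4+item 6: cost 4+6+4+3=17, value 39+9+37+20=105
- item 2+item 5+item 6: cost 4+10+3=17, value 39+40+20=99
- item 4+item 5+item 6: cost 4+10+3=17, value 37+40+20=97
- item 2+item 4+item 6: cost 4+4+3=11, value 39+37+20=96
- item 2+item 3+item 4: cost 4+6+4=14, value 39+9+37=85
Best: 105 util.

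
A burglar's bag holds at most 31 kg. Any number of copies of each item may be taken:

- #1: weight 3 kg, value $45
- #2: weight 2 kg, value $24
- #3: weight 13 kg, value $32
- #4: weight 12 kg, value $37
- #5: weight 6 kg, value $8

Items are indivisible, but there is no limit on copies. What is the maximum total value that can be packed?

Best value-per-unit is #1 at 45/3; filling with it alone gives 10×45 = 450.
Optimal mix: 9×#1 + 2×#2 → weight 31, value 453.

$453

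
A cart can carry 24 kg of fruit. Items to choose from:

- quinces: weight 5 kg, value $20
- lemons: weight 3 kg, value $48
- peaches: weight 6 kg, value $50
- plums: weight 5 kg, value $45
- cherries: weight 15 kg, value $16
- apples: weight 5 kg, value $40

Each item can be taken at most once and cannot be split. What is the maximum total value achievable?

This is a 0/1 knapsack; check combinations near the capacity.
- quinces+lemons+peaches+plums+apples: weight 5+3+6+5+5=24, value 20+48+50+45+40=203
- lemons+peaches+plums+apples: weight 3+6+5+5=19, value 48+50+45+40=183
- quinces+lemons+peaches+plums: weight 5+3+6+5=19, value 20+48+50+45=163
- quinces+lemons+peaches+apples: weight 5+3+6+5=19, value 20+48+50+40=158
Best: $203.

$203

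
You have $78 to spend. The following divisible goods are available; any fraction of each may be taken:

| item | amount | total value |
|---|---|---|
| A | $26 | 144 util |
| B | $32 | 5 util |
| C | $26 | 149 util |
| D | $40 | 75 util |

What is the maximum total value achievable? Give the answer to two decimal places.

341.75

Take in order of value per unit:
- C (149/26 per unit): all 26 → value 149, running total 149.00
- A (144/26 per unit): all 26 → value 144, running total 293.00
- D (75/40 per unit): 26 of 40 → value 26×75/40 = 48.7500, running total 341.75
Total 341.75.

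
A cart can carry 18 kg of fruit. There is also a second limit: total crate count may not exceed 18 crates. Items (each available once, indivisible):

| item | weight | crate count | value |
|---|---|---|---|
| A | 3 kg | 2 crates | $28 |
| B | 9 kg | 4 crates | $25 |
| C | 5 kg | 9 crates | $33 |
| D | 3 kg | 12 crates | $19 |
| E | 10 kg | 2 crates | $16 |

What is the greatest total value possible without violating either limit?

$86

Feasible sets respecting both limits:
- A+B+C: weight 17, crate count 15, value 86
- A+C+E: weight 18, crate count 13, value 77
- A+B+D: weight 15, crate count 18, value 72
Best: $86.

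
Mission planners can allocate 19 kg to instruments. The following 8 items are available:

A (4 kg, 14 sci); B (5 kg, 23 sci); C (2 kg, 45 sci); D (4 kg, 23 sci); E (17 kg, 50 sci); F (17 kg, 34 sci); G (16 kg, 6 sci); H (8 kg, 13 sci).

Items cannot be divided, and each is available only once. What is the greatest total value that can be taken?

105 sci

Check high-value combinations within 19 kg:
- A+B+C+D: mass 4+5+2+4=15, value 14+23+45+23=105
- B+C+D+H: mass 5+2+4+8=19, value 23+45+23+13=104
- A+C+D+H: mass 4+2+4+8=18, value 14+45+23+13=95
- C+E: mass 2+17=19, value 45+50=95
Best: 105 sci.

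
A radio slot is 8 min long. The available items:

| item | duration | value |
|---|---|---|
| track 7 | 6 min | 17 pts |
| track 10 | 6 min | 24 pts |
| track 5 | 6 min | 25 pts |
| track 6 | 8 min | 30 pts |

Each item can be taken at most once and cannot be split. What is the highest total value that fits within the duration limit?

This is a 0/1 knapsack; check combinations near the capacity.
- track 6: duration 8, value 30
- track 5: duration 6, value 25
- track 10: duration 6, value 24
- track 7: duration 6, value 17
Best: 30 pts.

30 pts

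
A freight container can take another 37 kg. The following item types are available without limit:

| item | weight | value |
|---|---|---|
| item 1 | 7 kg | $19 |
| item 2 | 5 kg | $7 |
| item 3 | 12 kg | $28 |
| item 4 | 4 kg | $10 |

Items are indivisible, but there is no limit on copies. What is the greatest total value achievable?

Best value-per-unit is item 1 at 19/7; filling with it alone gives 5×19 = 95.
Optimal mix: 3×item 1 + 4×item 4 → weight 37, value 97.

$97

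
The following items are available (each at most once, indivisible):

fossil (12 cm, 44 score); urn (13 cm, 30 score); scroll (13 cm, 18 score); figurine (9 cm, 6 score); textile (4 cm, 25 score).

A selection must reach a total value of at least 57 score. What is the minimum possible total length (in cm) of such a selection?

Subsets with value ≥ 57, sorted by total length:
- fossil+textile: length 16, value 69
- fossil+figurine+textile: length 25, value 75
- fossil+urn: length 25, value 74
Minimum length: 16 cm.

16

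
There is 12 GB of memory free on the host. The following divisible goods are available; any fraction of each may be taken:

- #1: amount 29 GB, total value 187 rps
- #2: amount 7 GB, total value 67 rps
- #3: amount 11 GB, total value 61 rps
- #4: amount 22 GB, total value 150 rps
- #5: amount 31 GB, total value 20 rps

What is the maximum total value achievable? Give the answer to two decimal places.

101.09

Take in order of value per unit:
- #2 (67/7 per unit): all 7 → value 67, running total 67.00
- #4 (150/22 per unit): 5 of 22 → value 5×150/22 = 34.0909, running total 101.09
Total 101.09.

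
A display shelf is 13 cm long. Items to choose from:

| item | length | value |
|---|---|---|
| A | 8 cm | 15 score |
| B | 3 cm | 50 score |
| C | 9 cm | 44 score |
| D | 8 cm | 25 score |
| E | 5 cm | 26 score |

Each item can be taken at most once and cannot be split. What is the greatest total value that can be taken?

Check high-value combinations within 13 cm:
- B+C: length 3+9=12, value 50+44=94
- B+E: length 3+5=8, value 50+26=76
- B+D: length 3+8=11, value 50+25=75
- A+B: length 8+3=11, value 15+50=65
- D+E: length 8+5=13, value 25+26=51
Best: 94 score.

94 score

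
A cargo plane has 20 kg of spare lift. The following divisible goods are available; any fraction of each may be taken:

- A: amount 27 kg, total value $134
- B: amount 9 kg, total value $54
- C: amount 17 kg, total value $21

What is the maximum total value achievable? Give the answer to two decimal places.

Take in order of value per unit:
- B (54/9 per unit): all 9 → value 54, running total 54.00
- A (134/27 per unit): 11 of 27 → value 11×134/27 = 54.5926, running total 108.59
Total 108.59.

108.59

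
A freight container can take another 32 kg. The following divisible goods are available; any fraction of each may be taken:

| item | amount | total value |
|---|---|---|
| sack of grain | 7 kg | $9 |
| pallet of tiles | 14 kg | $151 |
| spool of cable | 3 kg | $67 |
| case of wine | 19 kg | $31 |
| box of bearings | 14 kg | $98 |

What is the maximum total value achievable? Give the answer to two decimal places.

317.63

Take in order of value per unit:
- spool of cable (67/3 per unit): all 3 → value 67, running total 67.00
- pallet of tiles (151/14 per unit): all 14 → value 151, running total 218.00
- box of bearings (98/14 per unit): all 14 → value 98, running total 316.00
- case of wine (31/19 per unit): 1 of 19 → value 1×31/19 = 1.6316, running total 317.63
Total 317.63.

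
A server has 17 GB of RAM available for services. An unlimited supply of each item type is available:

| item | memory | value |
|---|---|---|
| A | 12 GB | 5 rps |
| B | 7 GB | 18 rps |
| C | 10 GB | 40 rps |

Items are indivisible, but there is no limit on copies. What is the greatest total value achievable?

Best value-per-unit is C at 40/10; filling with it alone gives 1×40 = 40.
Optimal mix: 1×B + 1×C → memory 17, value 58.

58 rps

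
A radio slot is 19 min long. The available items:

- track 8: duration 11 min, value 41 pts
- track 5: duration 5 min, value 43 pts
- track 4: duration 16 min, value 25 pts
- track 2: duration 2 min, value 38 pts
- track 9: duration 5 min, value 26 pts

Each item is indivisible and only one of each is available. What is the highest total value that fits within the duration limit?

122 pts

Check high-value combinations within 19 min:
- track 8+track 5+track 2: duration 11+5+2=18, value 41+43+38=122
- track 5+track 2+track 9: duration 5+2+5=12, value 43+38+26=107
- track 8+track 2+track 9: duration 11+2+5=18, value 41+38+26=105
- track 8+track 5: duration 11+5=16, value 41+43=84
- track 5+track 2: duration 5+2=7, value 43+38=81
Best: 122 pts.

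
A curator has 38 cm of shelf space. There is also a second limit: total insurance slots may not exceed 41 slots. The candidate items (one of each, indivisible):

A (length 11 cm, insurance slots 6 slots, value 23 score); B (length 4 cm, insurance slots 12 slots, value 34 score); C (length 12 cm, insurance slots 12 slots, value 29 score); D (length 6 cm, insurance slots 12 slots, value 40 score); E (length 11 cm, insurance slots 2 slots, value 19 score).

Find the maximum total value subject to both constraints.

122 score

Feasible sets respecting both limits:
- B+C+D+E: length 33, insurance slots 38, value 122
- A+B+D+E: length 32, insurance slots 32, value 116
- A+B+C+E: length 38, insurance slots 32, value 105
- B+C+D: length 22, insurance slots 36, value 103
Best: 122 score.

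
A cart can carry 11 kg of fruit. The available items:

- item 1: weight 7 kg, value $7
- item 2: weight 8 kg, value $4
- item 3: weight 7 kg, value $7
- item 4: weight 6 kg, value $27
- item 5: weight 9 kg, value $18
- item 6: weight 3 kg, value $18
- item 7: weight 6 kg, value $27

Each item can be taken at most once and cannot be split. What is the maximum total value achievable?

Check high-value combinations within 11 kg:
- item 4+item 6: weight 6+3=9, value 27+18=45
- item 6+item 7: weight 3+6=9, value 18+27=45
- item 4: weight 6, value 27
- item 7: weight 6, value 27
- item 1+item 6: weight 7+3=10, value 7+18=25
Best: $45.

$45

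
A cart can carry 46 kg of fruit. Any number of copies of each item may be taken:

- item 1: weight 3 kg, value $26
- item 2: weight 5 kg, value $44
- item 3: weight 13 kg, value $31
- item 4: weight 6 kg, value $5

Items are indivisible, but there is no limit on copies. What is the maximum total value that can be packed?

Best value-per-unit is item 2 at 44/5; filling with it alone gives 9×44 = 396.
Optimal mix: 2×item 1 + 8×item 2 → weight 46, value 404.

$404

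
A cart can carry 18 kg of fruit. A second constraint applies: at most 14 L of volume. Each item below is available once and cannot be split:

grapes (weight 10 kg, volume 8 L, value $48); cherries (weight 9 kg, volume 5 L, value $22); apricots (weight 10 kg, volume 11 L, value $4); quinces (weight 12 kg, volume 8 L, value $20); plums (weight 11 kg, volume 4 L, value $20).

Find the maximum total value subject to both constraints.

Feasible sets respecting both limits:
- grapes: weight 10, volume 8, value 48
- cherries: weight 9, volume 5, value 22
- quinces: weight 12, volume 8, value 20
Best: $48.

$48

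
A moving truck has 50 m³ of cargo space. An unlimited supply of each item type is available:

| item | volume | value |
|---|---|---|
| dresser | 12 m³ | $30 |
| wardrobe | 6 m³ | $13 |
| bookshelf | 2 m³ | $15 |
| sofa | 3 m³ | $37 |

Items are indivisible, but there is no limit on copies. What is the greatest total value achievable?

$607

Best value-per-unit is sofa at 37/3; filling with it alone gives 16×37 = 592.
Optimal mix: 1×bookshelf + 16×sofa → volume 50, value 607.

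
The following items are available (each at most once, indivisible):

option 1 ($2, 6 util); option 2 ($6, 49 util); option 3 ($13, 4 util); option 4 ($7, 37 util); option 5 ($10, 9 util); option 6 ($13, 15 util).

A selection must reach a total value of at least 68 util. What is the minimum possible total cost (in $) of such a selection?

Subsets with value ≥ 68, sorted by total cost:
- option 2+option 4: cost 13, value 86
- option 1+option 2+option 4: cost 15, value 92
- option 1+option 2+option 6: cost 21, value 70
- option 2+option 4+option 5: cost 23, value 95
Minimum cost: 13 $.

13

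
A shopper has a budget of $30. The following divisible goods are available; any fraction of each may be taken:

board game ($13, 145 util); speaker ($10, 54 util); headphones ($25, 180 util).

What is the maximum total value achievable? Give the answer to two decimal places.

267.40

Take in order of value per unit:
- board game (145/13 per unit): all 13 → value 145, running total 145.00
- headphones (180/25 per unit): 17 of 25 → value 17×180/25 = 122.4000, running total 267.40
Total 267.40.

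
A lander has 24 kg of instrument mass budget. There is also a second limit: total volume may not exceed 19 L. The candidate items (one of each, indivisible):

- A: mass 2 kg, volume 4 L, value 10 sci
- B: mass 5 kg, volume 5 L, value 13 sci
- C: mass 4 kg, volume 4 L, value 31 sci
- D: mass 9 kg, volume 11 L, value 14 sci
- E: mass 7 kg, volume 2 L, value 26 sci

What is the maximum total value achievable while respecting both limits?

80 sci

Feasible sets respecting both limits:
- A+B+C+E: mass 18, volume 15, value 80
- C+D+E: mass 20, volume 17, value 71
- B+C+E: mass 16, volume 11, value 70
Best: 80 sci.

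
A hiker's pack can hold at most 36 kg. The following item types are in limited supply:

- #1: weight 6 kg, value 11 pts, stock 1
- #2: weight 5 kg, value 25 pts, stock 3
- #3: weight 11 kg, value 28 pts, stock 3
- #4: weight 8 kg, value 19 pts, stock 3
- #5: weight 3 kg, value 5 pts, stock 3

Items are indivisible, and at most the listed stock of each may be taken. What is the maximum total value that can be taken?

122 pts

Best selections within weight 36 and stock limits:
- 3×#2 + 1×#3 + 1×#4: weight 34, value 122
- 1×#1 + 3×#2 + 1×#3 + 1×#5: weight 35, value 119
- 3×#2 + 2×#4 + 1×#5: weight 34, value 118
- 3×#2 + 1×#3 + 3×#5: weight 35, value 118
Best: 122 pts.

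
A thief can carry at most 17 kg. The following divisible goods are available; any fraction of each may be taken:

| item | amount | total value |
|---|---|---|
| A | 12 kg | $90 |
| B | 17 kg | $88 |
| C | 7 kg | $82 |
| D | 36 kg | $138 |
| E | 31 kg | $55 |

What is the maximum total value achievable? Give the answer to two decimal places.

Take in order of value per unit:
- C (82/7 per unit): all 7 → value 82, running total 82.00
- A (90/12 per unit): 10 of 12 → value 10×90/12 = 75.0000, running total 157.00
Total 157.00.

157.00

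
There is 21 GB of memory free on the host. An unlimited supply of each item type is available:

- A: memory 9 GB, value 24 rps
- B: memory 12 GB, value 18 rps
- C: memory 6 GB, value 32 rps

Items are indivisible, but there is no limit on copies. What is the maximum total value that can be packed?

Best value-per-unit is C at 32/6, and filling with it alone uses memory 3×6=18. No mix of the others beats 3×32 = 96.

96 rps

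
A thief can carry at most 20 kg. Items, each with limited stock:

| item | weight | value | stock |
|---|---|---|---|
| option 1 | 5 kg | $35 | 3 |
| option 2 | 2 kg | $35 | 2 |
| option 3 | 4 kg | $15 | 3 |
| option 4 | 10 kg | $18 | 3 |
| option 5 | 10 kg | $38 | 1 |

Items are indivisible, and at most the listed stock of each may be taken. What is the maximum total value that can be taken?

$175

Top feasible selections:
- 3×option 1 + 2×option 2: weight 19, value 175
- 2×option 1 + 2×option 2 + 1×option 3: weight 18, value 155
Best: $175.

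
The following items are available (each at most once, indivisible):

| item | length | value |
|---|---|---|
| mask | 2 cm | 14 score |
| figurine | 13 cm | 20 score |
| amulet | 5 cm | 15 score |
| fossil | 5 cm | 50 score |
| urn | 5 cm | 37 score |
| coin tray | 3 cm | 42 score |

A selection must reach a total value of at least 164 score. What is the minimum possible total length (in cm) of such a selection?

Subsets with value ≥ 164, sorted by total length:
- figurine+amulet+fossil+urn+coin tray: length 31, value 164
- mask+figurine+amulet+fossil+urn+coin tray: length 33, value 178
Minimum length: 31 cm.

31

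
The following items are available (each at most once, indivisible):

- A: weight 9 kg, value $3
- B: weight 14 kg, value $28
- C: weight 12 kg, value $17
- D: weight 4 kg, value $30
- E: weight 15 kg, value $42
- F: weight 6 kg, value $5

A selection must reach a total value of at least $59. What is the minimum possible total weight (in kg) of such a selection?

Subsets with value ≥ 59, sorted by total weight:
- D+E: weight 19, value 72
- B+D+F: weight 24, value 63
- D+E+F: weight 25, value 77
- A+B+D: weight 27, value 61
Minimum weight: 19 kg.

19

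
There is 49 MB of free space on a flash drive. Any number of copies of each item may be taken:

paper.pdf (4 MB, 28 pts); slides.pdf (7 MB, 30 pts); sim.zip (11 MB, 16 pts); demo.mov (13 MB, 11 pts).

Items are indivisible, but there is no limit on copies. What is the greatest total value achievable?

Best value-per-unit is paper.pdf at 28/4, and filling with it alone uses size 12×4=48. No mix of the others beats 12×28 = 336.

336 pts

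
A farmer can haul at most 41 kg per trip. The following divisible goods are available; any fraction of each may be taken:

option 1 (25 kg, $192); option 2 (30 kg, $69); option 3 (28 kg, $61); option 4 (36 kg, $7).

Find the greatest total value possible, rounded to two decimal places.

Take in order of value per unit:
- option 1 (192/25 per unit): all 25 → value 192, running total 192.00
- option 2 (69/30 per unit): 16 of 30 → value 16×69/30 = 36.8000, running total 228.80
Total 228.80.

228.80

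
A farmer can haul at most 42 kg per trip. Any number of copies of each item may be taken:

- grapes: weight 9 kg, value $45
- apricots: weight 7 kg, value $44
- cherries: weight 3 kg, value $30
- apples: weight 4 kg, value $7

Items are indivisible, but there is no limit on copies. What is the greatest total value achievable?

Best value-per-unit is cherries at 30/3, and filling with it alone uses weight 14×3=42. No mix of the others beats 14×30 = 420.

$420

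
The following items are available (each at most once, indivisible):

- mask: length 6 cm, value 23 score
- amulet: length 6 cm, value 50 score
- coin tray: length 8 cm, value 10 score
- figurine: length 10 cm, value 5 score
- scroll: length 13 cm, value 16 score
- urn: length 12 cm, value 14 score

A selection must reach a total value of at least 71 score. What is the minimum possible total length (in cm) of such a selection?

12

Subsets with value ≥ 71, sorted by total length:
- mask+amulet: length 12, value 73
- mask+amulet+coin tray: length 20, value 83
- mask+amulet+figurine: length 22, value 78
- mask+amulet+urn: length 24, value 87
Minimum length: 12 cm.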